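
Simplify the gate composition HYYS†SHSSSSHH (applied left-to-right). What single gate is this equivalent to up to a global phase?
I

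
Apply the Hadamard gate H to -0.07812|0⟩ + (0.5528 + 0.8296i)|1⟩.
(0.3356 + 0.5866i)|0⟩ + (-0.4461 - 0.5866i)|1⟩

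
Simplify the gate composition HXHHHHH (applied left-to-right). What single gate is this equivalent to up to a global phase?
Z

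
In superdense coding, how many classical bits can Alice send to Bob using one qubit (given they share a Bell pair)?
2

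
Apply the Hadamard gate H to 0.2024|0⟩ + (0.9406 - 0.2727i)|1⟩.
(0.8082 - 0.1928i)|0⟩ + (-0.522 + 0.1928i)|1⟩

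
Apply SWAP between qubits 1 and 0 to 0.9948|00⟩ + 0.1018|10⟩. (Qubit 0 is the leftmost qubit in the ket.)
0.9948|00⟩ + 0.1018|01⟩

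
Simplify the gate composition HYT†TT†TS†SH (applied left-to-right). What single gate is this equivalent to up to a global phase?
Y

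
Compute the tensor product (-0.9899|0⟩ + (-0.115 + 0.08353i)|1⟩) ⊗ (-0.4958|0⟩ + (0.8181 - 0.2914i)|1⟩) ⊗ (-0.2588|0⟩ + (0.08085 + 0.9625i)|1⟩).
-0.127|000⟩ + (0.03968 + 0.4724i)|001⟩ + (0.2096 - 0.07465i)|010⟩ + (-0.3431 - 0.7561i)|011⟩ + (-0.01476 + 0.01072i)|100⟩ + (0.04447 + 0.05153i)|101⟩ + (0.01805 - 0.02636i)|110⟩ + (-0.1037 - 0.05889i)|111⟩

amp(|b₁b₂…⟩) = product of the factor amplitudes for bits b₁, b₂, …; only kets whose every factor amplitude is nonzero survive.
|000⟩: (-0.9899)(-0.4958)(-0.2588) = -0.127
|001⟩: (-0.9899)(-0.4958)(0.08085 + 0.9625i) = (0.03968 + 0.4724i)
|010⟩: (-0.9899)(0.8181 - 0.2914i)(-0.2588) = (0.2096 - 0.07465i)
|011⟩: (-0.9899)(0.8181 - 0.2914i)(0.08085 + 0.9625i) = (-0.3431 - 0.7561i)
|100⟩: (-0.115 + 0.08353i)(-0.4958)(-0.2588) = (-0.01476 + 0.01072i)
|101⟩: (-0.115 + 0.08353i)(-0.4958)(0.08085 + 0.9625i) = (0.04447 + 0.05153i)
|110⟩: (-0.115 + 0.08353i)(0.8181 - 0.2914i)(-0.2588) = (0.01805 - 0.02636i)
|111⟩: (-0.115 + 0.08353i)(0.8181 - 0.2914i)(0.08085 + 0.9625i) = (-0.1037 - 0.05889i)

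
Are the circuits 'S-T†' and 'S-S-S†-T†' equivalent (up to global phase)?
Yes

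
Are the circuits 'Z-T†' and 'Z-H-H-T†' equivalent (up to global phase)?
Yes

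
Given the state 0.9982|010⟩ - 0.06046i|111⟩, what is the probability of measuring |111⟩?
0.003655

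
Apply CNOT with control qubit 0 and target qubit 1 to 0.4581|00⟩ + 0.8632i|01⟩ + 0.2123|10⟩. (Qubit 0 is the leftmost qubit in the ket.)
0.4581|00⟩ + 0.8632i|01⟩ + 0.2123|11⟩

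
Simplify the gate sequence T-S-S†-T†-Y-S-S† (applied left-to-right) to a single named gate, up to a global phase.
Y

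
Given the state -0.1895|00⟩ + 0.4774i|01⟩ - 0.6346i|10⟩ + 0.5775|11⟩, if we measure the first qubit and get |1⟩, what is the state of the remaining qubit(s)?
-0.7396i|0⟩ + 0.673|1⟩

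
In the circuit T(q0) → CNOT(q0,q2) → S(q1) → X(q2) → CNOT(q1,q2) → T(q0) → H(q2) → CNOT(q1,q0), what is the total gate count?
8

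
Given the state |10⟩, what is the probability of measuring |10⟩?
1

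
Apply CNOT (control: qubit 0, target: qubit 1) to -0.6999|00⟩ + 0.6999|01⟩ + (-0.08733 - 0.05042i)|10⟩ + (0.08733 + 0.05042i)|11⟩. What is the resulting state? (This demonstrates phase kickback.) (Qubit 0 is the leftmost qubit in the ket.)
-0.6999|00⟩ + 0.6999|01⟩ + (0.08733 + 0.05042i)|10⟩ + (-0.08733 - 0.05042i)|11⟩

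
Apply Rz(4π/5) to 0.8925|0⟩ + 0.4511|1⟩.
(0.2758 - 0.8488i)|0⟩ + (0.1394 + 0.429i)|1⟩

Rz(4π/5) = [[e^(−iθ/2), 0], [0, e^(iθ/2)]] with e^(±iθ/2) = cos(θ/2) ± i·sin(θ/2); θ = 4π/5, cos(θ/2) ≈ 0.309017, sin(θ/2) ≈ 0.951057.
With a = amp(|0⟩) = 0.8925 and b = amp(|1⟩) = 0.4511:
new amp(|0⟩) = (0.309017 - 0.951057i)·a = (0.2758 - 0.8488i)
new amp(|1⟩) = (0.309017 + 0.951057i)·b = (0.1394 + 0.429i)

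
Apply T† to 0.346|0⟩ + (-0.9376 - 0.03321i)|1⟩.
0.346|0⟩ + (-0.6865 + 0.6395i)|1⟩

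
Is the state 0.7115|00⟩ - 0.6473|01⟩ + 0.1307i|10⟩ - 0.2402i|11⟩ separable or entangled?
Entangled

Writing the state as a|00⟩ + b|01⟩ + c|10⟩ + d|11⟩, it is a product state iff ad − bc = 0.
Here (a, b, c, d) = (0.7115, -0.6473, 0.1307i, -0.2402i): ad − bc = (0.7115)(-0.2402i) − (-0.6473)(0.1307i) = -0.0863i ≠ 0, so the state is entangled.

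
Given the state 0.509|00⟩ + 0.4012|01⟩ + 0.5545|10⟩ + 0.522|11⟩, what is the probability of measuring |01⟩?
0.161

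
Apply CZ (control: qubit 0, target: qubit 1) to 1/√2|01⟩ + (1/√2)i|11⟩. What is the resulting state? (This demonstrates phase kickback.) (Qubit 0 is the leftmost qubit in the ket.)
1/√2|01⟩ - (1/√2)i|11⟩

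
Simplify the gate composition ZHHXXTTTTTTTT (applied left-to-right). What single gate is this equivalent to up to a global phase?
Z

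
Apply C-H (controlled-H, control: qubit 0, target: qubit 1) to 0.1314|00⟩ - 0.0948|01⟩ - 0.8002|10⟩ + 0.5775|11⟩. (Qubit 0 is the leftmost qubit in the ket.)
0.1314|00⟩ - 0.0948|01⟩ - 0.1575|10⟩ - 0.9742|11⟩

C-H leaves the control-|0⟩ kets |00⟩, |01⟩ unchanged and applies H to qubit 1 on the control-|1⟩ pair (|10⟩, |11⟩).
H = [[1/√2, 1/√2], [1/√2, -1/√2]].
With a = amp(|10⟩) = -0.8002 and b = amp(|11⟩) = 0.5775:
new amp(|10⟩) = (1/√2)·a + (1/√2)·b = -0.1575
new amp(|11⟩) = (1/√2)·a + (-1/√2)·b = -0.9742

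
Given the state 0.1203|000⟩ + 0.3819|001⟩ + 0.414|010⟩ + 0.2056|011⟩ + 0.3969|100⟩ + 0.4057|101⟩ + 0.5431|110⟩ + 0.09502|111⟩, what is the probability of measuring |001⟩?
0.1458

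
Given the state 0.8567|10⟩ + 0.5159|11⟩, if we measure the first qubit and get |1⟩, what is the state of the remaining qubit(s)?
0.8567|0⟩ + 0.5159|1⟩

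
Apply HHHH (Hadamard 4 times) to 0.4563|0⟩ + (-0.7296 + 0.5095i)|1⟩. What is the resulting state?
0.4563|0⟩ + (-0.7296 + 0.5095i)|1⟩

H² = I, so an even number of Hadamards cancels: H^4 = I and the state is unchanged.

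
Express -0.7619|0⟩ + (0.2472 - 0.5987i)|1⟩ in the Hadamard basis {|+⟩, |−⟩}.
(-0.3639 - 0.4233i)|+⟩ + (-0.7135 + 0.4233i)|−⟩

With |ψ⟩ = α|0⟩ + β|1⟩, the Hadamard-basis coefficients are ⟨+|ψ⟩ = (α + β)/√2 and ⟨−|ψ⟩ = (α − β)/√2.
Here α = -0.7619, β = (0.2472 - 0.5987i): (α + β)/√2 = (-0.3639 - 0.4233i), (α − β)/√2 = (-0.7135 + 0.4233i).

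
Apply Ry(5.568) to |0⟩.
-0.9367|0⟩ + 0.35|1⟩

Ry(5.568) = [[cos(θ/2), −sin(θ/2)], [sin(θ/2), cos(θ/2)]]; θ = 5.568, cos(θ/2) ≈ -0.936742, sin(θ/2) ≈ 0.35002.
With a = amp(|0⟩) = 1 and b = amp(|1⟩) = 0:
new amp(|0⟩) = (-0.936742)·a + (-0.35002)·b = -0.9367
new amp(|1⟩) = (0.35002)·a + (-0.936742)·b = 0.35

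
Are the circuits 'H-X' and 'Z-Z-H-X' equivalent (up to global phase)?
Yes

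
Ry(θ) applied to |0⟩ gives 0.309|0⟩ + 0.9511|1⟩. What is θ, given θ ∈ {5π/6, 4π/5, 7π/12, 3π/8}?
4π/5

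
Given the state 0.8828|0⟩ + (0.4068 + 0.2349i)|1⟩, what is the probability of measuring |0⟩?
0.7793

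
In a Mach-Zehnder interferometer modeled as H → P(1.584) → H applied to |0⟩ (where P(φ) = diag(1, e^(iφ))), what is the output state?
(0.4934 + 0.5i)|0⟩ + (0.5066 - 0.5i)|1⟩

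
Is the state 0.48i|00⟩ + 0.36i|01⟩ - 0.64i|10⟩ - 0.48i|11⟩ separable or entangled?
Separable

Writing the state as a|00⟩ + b|01⟩ + c|10⟩ + d|11⟩, it is a product state iff ad − bc = 0.
Here (a, b, c, d) = (0.48i, 0.36i, -0.64i, -0.48i): ad − bc = (0.48i)(-0.48i) − (0.36i)(-0.64i) = 0, so the state is separable.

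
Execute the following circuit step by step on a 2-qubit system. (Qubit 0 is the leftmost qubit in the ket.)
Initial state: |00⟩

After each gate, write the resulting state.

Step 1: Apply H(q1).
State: 1/√2|00⟩ + 1/√2|01⟩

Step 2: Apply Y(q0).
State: (1/√2)i|10⟩ + (1/√2)i|11⟩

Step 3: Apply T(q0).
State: (-1/2 + (1/2)i)|10⟩ + (-1/2 + (1/2)i)|11⟩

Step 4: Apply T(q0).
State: -1/√2|10⟩ - 1/√2|11⟩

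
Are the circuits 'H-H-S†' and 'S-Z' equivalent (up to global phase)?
Yes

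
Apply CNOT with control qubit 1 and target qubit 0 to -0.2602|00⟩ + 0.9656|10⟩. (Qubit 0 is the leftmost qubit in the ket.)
-0.2602|00⟩ + 0.9656|10⟩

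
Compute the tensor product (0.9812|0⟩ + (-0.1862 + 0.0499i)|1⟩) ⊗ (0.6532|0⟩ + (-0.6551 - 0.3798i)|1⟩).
0.6409|00⟩ + (-0.6428 - 0.3727i)|01⟩ + (-0.1216 + 0.03259i)|10⟩ + (0.1409 + 0.03803i)|11⟩

amp(|b₁b₂…⟩) = product of the factor amplitudes for bits b₁, b₂, …; only kets whose every factor amplitude is nonzero survive.
|00⟩: (0.9812)(0.6532) = 0.6409
|01⟩: (0.9812)(-0.6551 - 0.3798i) = (-0.6428 - 0.3727i)
|10⟩: (-0.1862 + 0.0499i)(0.6532) = (-0.1216 + 0.03259i)
|11⟩: (-0.1862 + 0.0499i)(-0.6551 - 0.3798i) = (0.1409 + 0.03803i)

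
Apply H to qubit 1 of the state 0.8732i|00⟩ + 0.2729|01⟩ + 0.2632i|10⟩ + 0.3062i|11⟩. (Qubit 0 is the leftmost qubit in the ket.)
(0.193 + 0.6174i)|00⟩ + (-0.193 + 0.6174i)|01⟩ + 0.4026i|10⟩ - 0.03041i|11⟩

H on qubit 1 mixes each pair of kets that differ only in qubit 1: amplitudes (a, b) of (|…0…⟩, |…1…⟩) become ((a + b)/√2, (a − b)/√2). Kets absent from the input have amplitude 0.
(|00⟩, |01⟩): (a, b) = (0.8732i, 0.2729) → ((0.193 + 0.6174i), (-0.193 + 0.6174i))
(|10⟩, |11⟩): (a, b) = (0.2632i, 0.3062i) → (0.4026i, -0.03041i)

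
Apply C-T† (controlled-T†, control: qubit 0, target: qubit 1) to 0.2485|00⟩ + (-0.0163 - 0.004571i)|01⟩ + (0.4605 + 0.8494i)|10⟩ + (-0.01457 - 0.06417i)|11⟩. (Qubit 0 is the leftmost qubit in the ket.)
0.2485|00⟩ + (-0.0163 - 0.004571i)|01⟩ + (0.4605 + 0.8494i)|10⟩ + (-0.05568 - 0.03507i)|11⟩

C-T† leaves the control-|0⟩ kets |00⟩, |01⟩ unchanged and applies T† to qubit 1 on the control-|1⟩ pair (|10⟩, |11⟩).
T† = [[1, 0], [0, (1/√2 - (1/√2)i)]].
With a = amp(|10⟩) = (0.4605 + 0.8494i) and b = amp(|11⟩) = (-0.01457 - 0.06417i):
new amp(|10⟩) = (1)·a = (0.4605 + 0.8494i)
new amp(|11⟩) = (1/√2 - (1/√2)i)·b = (-0.05568 - 0.03507i)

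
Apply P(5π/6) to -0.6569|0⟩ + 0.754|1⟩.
-0.6569|0⟩ + (-0.653 + 0.377i)|1⟩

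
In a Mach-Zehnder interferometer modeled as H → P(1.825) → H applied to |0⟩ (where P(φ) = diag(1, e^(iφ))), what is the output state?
(0.3743 + 0.4839i)|0⟩ + (0.6257 - 0.4839i)|1⟩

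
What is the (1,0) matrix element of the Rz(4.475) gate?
0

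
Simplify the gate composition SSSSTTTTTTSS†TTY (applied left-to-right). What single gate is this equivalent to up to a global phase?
Y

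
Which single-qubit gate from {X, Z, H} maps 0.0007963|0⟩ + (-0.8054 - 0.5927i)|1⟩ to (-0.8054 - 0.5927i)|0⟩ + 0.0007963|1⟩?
X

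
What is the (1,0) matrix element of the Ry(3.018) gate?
0.9981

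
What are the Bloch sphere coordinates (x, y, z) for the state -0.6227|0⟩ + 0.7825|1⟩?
(-0.9745, 0, -0.2246)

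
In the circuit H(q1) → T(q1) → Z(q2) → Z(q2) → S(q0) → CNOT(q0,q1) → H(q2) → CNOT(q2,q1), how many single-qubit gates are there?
6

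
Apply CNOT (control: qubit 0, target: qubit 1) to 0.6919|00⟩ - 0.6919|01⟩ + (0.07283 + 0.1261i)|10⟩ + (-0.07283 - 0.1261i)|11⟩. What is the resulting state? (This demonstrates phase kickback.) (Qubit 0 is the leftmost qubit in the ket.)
0.6919|00⟩ - 0.6919|01⟩ + (-0.07283 - 0.1261i)|10⟩ + (0.07283 + 0.1261i)|11⟩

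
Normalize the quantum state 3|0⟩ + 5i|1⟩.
0.5145|0⟩ + 0.8575i|1⟩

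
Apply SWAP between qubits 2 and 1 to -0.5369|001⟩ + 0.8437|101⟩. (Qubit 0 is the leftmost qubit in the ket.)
-0.5369|010⟩ + 0.8437|110⟩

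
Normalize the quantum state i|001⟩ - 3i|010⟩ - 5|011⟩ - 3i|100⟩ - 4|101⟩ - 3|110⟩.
0.1204i|001⟩ - 0.3612i|010⟩ - 0.6019|011⟩ - 0.3612i|100⟩ - 0.4815|101⟩ - 0.3612|110⟩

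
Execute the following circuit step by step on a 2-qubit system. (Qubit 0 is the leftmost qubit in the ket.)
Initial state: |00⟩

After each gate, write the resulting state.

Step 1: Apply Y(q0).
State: i|10⟩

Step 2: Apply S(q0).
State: -|10⟩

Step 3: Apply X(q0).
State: -|00⟩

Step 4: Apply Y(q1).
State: -i|01⟩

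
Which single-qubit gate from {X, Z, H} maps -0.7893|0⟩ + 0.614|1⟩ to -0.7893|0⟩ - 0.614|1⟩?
Z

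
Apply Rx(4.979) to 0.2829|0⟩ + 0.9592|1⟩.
(-0.2249 - 0.5821i)|0⟩ + (-0.7624 - 0.1717i)|1⟩

Rx(4.979) = [[cos(θ/2), −i·sin(θ/2)], [−i·sin(θ/2), cos(θ/2)]]; θ = 4.979, cos(θ/2) ≈ -0.794816, sin(θ/2) ≈ 0.606851.
With a = amp(|0⟩) = 0.2829 and b = amp(|1⟩) = 0.9592:
new amp(|0⟩) = (-0.794816)·a + (-0.606851i)·b = (-0.2249 - 0.5821i)
new amp(|1⟩) = (-0.606851i)·a + (-0.794816)·b = (-0.7624 - 0.1717i)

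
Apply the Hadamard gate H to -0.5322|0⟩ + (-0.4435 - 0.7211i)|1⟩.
(-0.6899 - 0.5099i)|0⟩ + (-0.06272 + 0.5099i)|1⟩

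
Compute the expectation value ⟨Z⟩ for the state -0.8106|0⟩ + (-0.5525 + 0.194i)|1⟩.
0.3142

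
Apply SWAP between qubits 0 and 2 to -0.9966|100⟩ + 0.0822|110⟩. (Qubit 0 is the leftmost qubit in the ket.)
-0.9966|001⟩ + 0.0822|011⟩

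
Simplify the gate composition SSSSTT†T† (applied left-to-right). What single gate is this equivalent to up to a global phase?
T†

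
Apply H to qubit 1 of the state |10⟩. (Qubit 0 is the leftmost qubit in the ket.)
1/√2|10⟩ + 1/√2|11⟩

H on qubit 1 mixes each pair of kets that differ only in qubit 1: amplitudes (a, b) of (|…0…⟩, |…1…⟩) become ((a + b)/√2, (a − b)/√2). Kets absent from the input have amplitude 0.
(|10⟩, |11⟩): (a, b) = (1, 0) → (1/√2, 1/√2)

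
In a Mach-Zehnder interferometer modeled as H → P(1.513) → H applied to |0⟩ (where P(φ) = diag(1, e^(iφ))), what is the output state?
(0.5289 + 0.4992i)|0⟩ + (0.4711 - 0.4992i)|1⟩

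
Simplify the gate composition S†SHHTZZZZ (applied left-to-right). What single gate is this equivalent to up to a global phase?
T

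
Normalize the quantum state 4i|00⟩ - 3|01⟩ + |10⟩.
0.7845i|00⟩ - 0.5883|01⟩ + 0.1961|10⟩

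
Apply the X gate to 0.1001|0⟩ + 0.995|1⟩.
0.995|0⟩ + 0.1001|1⟩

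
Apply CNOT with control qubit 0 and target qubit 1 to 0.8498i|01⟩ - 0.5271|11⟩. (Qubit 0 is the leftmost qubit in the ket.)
0.8498i|01⟩ - 0.5271|10⟩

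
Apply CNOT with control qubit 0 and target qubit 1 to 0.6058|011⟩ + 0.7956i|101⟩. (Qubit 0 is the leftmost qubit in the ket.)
0.6058|011⟩ + 0.7956i|111⟩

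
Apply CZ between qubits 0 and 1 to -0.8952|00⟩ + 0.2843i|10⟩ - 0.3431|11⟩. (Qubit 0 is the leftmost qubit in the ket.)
-0.8952|00⟩ + 0.2843i|10⟩ + 0.3431|11⟩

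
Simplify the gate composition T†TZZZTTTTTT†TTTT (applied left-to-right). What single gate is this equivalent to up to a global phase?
Z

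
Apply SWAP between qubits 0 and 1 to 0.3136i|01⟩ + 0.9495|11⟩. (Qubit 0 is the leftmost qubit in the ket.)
0.3136i|10⟩ + 0.9495|11⟩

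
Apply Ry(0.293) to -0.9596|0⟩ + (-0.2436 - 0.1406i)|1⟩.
(-0.9138 + 0.02052i)|0⟩ + (-0.3811 - 0.1391i)|1⟩

Ry(0.293) = [[cos(θ/2), −sin(θ/2)], [sin(θ/2), cos(θ/2)]]; θ = 0.293, cos(θ/2) ≈ 0.989288, sin(θ/2) ≈ 0.145977.
With a = amp(|0⟩) = -0.9596 and b = amp(|1⟩) = (-0.2436 - 0.1406i):
new amp(|0⟩) = (0.989288)·a + (-0.145977)·b = (-0.9138 + 0.02052i)
new amp(|1⟩) = (0.145977)·a + (0.989288)·b = (-0.3811 - 0.1391i)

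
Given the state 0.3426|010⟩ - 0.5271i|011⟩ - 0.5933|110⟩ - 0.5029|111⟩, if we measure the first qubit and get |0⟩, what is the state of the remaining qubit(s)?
0.545|10⟩ - 0.8385i|11⟩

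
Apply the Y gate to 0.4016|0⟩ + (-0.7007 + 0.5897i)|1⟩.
(0.5897 + 0.7007i)|0⟩ + 0.4016i|1⟩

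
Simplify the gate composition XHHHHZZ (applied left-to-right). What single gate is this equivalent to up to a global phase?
X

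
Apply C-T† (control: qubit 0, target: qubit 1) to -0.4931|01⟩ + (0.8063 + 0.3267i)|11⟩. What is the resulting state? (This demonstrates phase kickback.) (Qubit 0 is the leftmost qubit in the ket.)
-0.4931|01⟩ + (0.8012 - 0.3391i)|11⟩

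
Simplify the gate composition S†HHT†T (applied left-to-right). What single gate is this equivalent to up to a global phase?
S†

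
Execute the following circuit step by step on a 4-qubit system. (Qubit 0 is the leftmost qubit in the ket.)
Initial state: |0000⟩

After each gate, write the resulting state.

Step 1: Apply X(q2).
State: |0010⟩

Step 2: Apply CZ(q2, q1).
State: |0010⟩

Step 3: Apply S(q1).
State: |0010⟩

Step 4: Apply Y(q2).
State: -i|0000⟩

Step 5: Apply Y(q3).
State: |0001⟩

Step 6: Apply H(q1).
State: 1/√2|0001⟩ + 1/√2|0101⟩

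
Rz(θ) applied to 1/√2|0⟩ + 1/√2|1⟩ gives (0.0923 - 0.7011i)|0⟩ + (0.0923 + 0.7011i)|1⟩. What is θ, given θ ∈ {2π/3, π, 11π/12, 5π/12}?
11π/12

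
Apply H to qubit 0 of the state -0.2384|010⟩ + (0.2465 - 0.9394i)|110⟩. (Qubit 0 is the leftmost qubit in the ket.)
(0.005728 - 0.6643i)|010⟩ + (-0.3429 + 0.6643i)|110⟩

H on qubit 0 mixes each pair of kets that differ only in qubit 0: amplitudes (a, b) of (|…0…⟩, |…1…⟩) become ((a + b)/√2, (a − b)/√2). Kets absent from the input have amplitude 0.
(|010⟩, |110⟩): (a, b) = (-0.2384, (0.2465 - 0.9394i)) → ((0.005728 - 0.6643i), (-0.3429 + 0.6643i))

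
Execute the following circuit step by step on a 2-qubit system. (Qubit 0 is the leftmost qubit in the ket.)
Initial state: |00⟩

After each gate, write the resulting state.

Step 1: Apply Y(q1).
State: i|01⟩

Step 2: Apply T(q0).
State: i|01⟩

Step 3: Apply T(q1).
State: (-1/√2 + (1/√2)i)|01⟩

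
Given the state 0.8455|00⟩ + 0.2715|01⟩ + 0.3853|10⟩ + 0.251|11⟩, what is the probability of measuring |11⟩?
0.063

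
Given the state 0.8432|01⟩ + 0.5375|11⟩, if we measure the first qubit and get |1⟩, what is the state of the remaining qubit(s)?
|1⟩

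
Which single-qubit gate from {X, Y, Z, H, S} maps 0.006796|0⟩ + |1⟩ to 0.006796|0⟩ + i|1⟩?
S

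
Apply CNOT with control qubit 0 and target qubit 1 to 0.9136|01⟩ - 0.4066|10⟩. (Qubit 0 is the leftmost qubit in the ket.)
0.9136|01⟩ - 0.4066|11⟩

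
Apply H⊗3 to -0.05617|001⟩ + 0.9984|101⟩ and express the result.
0.3331|000⟩ - 0.3331|001⟩ + 0.3331|010⟩ - 0.3331|011⟩ - 0.3728|100⟩ + 0.3728|101⟩ - 0.3728|110⟩ + 0.3728|111⟩

H⊗3 gives amp(|y⟩) = (1/2√2) Σ_x (−1)^(x·y) amp(|x⟩), where x·y is the number of positions in which both x and y have a 1.
|000⟩: (-0.05617 + 0.9984)/(2√2) = 0.3331
|001⟩: (0.05617 - 0.9984)/(2√2) = -0.3331
|010⟩: (-0.05617 + 0.9984)/(2√2) = 0.3331
|011⟩: (0.05617 - 0.9984)/(2√2) = -0.3331
|100⟩: (-0.05617 - 0.9984)/(2√2) = -0.3728
|101⟩: (0.05617 + 0.9984)/(2√2) = 0.3728
|110⟩: (-0.05617 - 0.9984)/(2√2) = -0.3728
|111⟩: (0.05617 + 0.9984)/(2√2) = 0.3728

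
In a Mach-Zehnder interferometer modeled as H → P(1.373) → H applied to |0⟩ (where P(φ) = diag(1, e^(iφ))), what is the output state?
(0.5983 + 0.4903i)|0⟩ + (0.4017 - 0.4903i)|1⟩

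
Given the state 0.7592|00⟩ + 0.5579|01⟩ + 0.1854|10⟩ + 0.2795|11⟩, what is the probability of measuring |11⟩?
0.07812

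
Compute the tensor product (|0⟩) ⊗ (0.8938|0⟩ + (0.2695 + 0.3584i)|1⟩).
0.8938|00⟩ + (0.2695 + 0.3584i)|01⟩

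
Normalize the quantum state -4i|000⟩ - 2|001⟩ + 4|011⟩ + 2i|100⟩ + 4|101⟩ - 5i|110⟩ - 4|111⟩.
-0.4061i|000⟩ - 0.2031|001⟩ + 0.4061|011⟩ + 0.2031i|100⟩ + 0.4061|101⟩ - 0.5077i|110⟩ - 0.4061|111⟩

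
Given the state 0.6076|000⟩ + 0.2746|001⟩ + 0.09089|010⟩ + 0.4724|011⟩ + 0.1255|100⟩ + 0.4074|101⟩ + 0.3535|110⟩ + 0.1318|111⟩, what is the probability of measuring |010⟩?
0.008261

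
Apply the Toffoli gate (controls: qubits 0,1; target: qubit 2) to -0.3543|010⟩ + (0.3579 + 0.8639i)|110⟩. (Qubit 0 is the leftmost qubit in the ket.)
-0.3543|010⟩ + (0.3579 + 0.8639i)|111⟩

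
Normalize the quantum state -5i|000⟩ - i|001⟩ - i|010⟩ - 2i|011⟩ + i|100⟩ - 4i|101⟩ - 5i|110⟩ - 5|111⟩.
-0.5051i|000⟩ - 0.101i|001⟩ - 0.101i|010⟩ - 0.202i|011⟩ + 0.101i|100⟩ - 0.4041i|101⟩ - 0.5051i|110⟩ - 0.5051|111⟩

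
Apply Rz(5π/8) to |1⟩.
(0.5556 + 0.8315i)|1⟩

Rz(5π/8) = [[e^(−iθ/2), 0], [0, e^(iθ/2)]] with e^(±iθ/2) = cos(θ/2) ± i·sin(θ/2); θ = 5π/8, cos(θ/2) ≈ 0.55557, sin(θ/2) ≈ 0.83147.
With a = amp(|0⟩) = 0 and b = amp(|1⟩) = 1:
new amp(|0⟩) = (0.55557 - 0.83147i)·a = 0
new amp(|1⟩) = (0.55557 + 0.83147i)·b = (0.5556 + 0.8315i)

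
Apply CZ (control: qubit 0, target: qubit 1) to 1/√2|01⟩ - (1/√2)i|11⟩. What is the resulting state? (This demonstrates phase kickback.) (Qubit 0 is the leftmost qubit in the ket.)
1/√2|01⟩ + (1/√2)i|11⟩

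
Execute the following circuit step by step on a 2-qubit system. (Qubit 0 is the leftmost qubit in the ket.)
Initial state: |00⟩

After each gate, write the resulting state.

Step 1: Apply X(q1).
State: |01⟩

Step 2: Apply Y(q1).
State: -i|00⟩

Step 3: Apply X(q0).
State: -i|10⟩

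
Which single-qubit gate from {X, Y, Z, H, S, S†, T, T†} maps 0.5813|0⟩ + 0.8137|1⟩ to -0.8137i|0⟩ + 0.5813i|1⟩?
Y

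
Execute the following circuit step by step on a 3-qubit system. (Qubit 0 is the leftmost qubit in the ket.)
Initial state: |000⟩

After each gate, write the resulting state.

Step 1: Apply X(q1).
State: |010⟩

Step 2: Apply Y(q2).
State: i|011⟩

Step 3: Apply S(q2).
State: -|011⟩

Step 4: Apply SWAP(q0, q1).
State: -|101⟩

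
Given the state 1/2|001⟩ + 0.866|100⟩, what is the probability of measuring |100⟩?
0.75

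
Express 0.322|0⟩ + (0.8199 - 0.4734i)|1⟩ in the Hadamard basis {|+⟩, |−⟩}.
(0.8074 - 0.3347i)|+⟩ + (-0.3521 + 0.3347i)|−⟩

With |ψ⟩ = α|0⟩ + β|1⟩, the Hadamard-basis coefficients are ⟨+|ψ⟩ = (α + β)/√2 and ⟨−|ψ⟩ = (α − β)/√2.
Here α = 0.322, β = (0.8199 - 0.4734i): (α + β)/√2 = (0.8074 - 0.3347i), (α − β)/√2 = (-0.3521 + 0.3347i).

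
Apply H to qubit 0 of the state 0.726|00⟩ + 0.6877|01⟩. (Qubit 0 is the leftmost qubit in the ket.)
0.5134|00⟩ + 0.4863|01⟩ + 0.5134|10⟩ + 0.4863|11⟩

H on qubit 0 mixes each pair of kets that differ only in qubit 0: amplitudes (a, b) of (|…0…⟩, |…1…⟩) become ((a + b)/√2, (a − b)/√2). Kets absent from the input have amplitude 0.
(|00⟩, |10⟩): (a, b) = (0.726, 0) → (0.5134, 0.5134)
(|01⟩, |11⟩): (a, b) = (0.6877, 0) → (0.4863, 0.4863)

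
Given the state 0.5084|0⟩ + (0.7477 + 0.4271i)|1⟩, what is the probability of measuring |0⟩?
0.2585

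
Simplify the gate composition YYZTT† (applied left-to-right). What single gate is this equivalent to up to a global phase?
Z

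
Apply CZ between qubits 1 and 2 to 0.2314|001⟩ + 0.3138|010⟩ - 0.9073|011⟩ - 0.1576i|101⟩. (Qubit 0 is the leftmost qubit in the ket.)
0.2314|001⟩ + 0.3138|010⟩ + 0.9073|011⟩ - 0.1576i|101⟩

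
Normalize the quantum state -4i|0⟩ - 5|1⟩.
-0.6247i|0⟩ - 0.7809|1⟩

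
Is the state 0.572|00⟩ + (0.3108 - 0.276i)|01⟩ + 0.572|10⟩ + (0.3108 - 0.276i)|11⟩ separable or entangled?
Separable

Writing the state as a|00⟩ + b|01⟩ + c|10⟩ + d|11⟩, it is a product state iff ad − bc = 0.
Here (a, b, c, d) = (0.572, (0.3108 - 0.276i), 0.572, (0.3108 - 0.276i)): ad − bc = (0.572)(0.3108 - 0.276i) − (0.3108 - 0.276i)(0.572) = 0, so the state is separable.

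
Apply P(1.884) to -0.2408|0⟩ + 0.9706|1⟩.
-0.2408|0⟩ + (-0.299 + 0.9234i)|1⟩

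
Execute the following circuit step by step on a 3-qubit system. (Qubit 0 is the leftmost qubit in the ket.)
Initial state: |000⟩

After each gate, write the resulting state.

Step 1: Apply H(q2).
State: 1/√2|000⟩ + 1/√2|001⟩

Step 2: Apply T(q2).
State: 1/√2|000⟩ + (1/2 + (1/2)i)|001⟩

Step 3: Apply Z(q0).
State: 1/√2|000⟩ + (1/2 + (1/2)i)|001⟩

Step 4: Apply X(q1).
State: 1/√2|010⟩ + (1/2 + (1/2)i)|011⟩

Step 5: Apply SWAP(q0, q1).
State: 1/√2|100⟩ + (1/2 + (1/2)i)|101⟩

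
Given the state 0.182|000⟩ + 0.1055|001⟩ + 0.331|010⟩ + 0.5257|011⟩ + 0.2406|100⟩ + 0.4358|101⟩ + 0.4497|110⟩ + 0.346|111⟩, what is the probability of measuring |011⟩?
0.2764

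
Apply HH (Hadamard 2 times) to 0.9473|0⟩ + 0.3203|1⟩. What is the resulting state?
0.9473|0⟩ + 0.3203|1⟩

H² = I, so an even number of Hadamards cancels: H^2 = I and the state is unchanged.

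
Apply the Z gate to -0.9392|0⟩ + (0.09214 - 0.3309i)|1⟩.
-0.9392|0⟩ + (-0.09214 + 0.3309i)|1⟩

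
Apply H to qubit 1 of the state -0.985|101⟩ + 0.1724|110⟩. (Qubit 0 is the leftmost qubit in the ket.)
0.1219|100⟩ - 0.6965|101⟩ - 0.1219|110⟩ - 0.6965|111⟩

H on qubit 1 mixes each pair of kets that differ only in qubit 1: amplitudes (a, b) of (|…0…⟩, |…1…⟩) become ((a + b)/√2, (a − b)/√2). Kets absent from the input have amplitude 0.
(|100⟩, |110⟩): (a, b) = (0, 0.1724) → (0.1219, -0.1219)
(|101⟩, |111⟩): (a, b) = (-0.985, 0) → (-0.6965, -0.6965)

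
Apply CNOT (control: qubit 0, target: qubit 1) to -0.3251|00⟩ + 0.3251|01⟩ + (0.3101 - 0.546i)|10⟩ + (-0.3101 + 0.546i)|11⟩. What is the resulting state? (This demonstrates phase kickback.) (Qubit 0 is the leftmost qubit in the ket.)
-0.3251|00⟩ + 0.3251|01⟩ + (-0.3101 + 0.546i)|10⟩ + (0.3101 - 0.546i)|11⟩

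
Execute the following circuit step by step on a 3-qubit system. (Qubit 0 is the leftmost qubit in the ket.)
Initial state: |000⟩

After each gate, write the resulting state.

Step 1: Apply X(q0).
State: |100⟩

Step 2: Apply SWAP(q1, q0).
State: |010⟩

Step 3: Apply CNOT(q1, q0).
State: |110⟩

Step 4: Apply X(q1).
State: |100⟩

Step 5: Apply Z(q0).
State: -|100⟩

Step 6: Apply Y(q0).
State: i|000⟩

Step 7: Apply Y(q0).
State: -|100⟩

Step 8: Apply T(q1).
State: -|100⟩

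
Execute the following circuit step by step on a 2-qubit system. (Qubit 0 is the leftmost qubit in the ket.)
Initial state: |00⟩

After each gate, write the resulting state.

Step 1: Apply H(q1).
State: 1/√2|00⟩ + 1/√2|01⟩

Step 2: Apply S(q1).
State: 1/√2|00⟩ + (1/√2)i|01⟩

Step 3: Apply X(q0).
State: 1/√2|10⟩ + (1/√2)i|11⟩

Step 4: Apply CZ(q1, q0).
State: 1/√2|10⟩ - (1/√2)i|11⟩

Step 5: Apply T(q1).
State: 1/√2|10⟩ + (1/2 - (1/2)i)|11⟩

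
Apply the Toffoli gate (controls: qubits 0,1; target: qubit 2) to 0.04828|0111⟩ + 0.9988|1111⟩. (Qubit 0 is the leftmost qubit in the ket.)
0.04828|0111⟩ + 0.9988|1101⟩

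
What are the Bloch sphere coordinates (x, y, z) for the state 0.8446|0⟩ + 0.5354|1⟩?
(0.9044, 0, 0.4267)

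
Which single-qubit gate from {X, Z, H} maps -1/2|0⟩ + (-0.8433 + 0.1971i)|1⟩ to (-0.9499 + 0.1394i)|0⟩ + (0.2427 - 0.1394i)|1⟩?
H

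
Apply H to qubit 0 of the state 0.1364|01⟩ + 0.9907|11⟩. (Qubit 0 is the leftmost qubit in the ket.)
0.797|01⟩ - 0.6041|11⟩

H on qubit 0 mixes each pair of kets that differ only in qubit 0: amplitudes (a, b) of (|…0…⟩, |…1…⟩) become ((a + b)/√2, (a − b)/√2). Kets absent from the input have amplitude 0.
(|01⟩, |11⟩): (a, b) = (0.1364, 0.9907) → (0.797, -0.6041)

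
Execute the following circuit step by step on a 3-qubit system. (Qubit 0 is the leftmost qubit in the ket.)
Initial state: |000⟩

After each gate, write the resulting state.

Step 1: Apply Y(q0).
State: i|100⟩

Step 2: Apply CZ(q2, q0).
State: i|100⟩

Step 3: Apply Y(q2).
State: -|101⟩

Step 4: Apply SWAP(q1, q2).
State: -|110⟩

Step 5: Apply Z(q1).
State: |110⟩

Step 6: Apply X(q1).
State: |100⟩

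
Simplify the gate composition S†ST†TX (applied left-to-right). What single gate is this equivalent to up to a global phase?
X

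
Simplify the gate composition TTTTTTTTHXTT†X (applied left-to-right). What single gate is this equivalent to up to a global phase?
H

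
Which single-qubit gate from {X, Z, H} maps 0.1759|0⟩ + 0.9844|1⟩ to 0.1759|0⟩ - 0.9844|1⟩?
Z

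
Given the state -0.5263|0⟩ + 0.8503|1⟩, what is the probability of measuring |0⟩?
0.277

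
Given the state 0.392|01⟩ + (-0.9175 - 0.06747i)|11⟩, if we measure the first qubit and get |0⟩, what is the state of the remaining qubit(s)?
|1⟩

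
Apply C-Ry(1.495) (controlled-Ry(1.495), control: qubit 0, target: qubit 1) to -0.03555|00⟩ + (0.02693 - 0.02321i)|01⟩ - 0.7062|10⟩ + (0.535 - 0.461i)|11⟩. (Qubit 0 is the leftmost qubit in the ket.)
-0.03555|00⟩ + (0.02693 - 0.02321i)|01⟩ + (-0.8816 + 0.3134i)|10⟩ + (-0.08772 - 0.3381i)|11⟩

C-Ry(1.495) leaves the control-|0⟩ kets |00⟩, |01⟩ unchanged and applies Ry(1.495) to qubit 1 on the control-|1⟩ pair (|10⟩, |11⟩).
Ry(1.495) = [[cos(θ/2), −sin(θ/2)], [sin(θ/2), cos(θ/2)]]; θ = 1.495, cos(θ/2) ≈ 0.733391, sin(θ/2) ≈ 0.679807.
With a = amp(|10⟩) = -0.7062 and b = amp(|11⟩) = (0.535 - 0.461i):
new amp(|10⟩) = (0.733391)·a + (-0.679807)·b = (-0.8816 + 0.3134i)
new amp(|11⟩) = (0.679807)·a + (0.733391)·b = (-0.08772 - 0.3381i)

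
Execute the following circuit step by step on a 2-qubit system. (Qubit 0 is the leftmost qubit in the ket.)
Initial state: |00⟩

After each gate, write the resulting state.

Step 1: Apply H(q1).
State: 1/√2|00⟩ + 1/√2|01⟩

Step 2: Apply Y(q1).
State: -(1/√2)i|00⟩ + (1/√2)i|01⟩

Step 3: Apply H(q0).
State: -(1/2)i|00⟩ + (1/2)i|01⟩ - (1/2)i|10⟩ + (1/2)i|11⟩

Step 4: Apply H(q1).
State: -(1/√2)i|01⟩ - (1/√2)i|11⟩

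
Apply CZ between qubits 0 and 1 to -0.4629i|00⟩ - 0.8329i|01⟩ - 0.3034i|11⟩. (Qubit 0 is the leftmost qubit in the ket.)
-0.4629i|00⟩ - 0.8329i|01⟩ + 0.3034i|11⟩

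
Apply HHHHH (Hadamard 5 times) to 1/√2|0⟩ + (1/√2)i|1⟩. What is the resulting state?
(1/2 + (1/2)i)|0⟩ + (1/2 - (1/2)i)|1⟩

H² = I, so H^5 = H: a single Hadamard. With (a, b) = (1/√2, (1/√2)i), H gives ((a + b)/√2, (a − b)/√2) = ((1/2 + (1/2)i), (1/2 - (1/2)i)).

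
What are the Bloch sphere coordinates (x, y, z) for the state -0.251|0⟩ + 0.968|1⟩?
(-0.4859, 0, -0.874)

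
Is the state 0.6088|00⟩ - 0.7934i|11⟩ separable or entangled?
Entangled

Writing the state as a|00⟩ + b|01⟩ + c|10⟩ + d|11⟩, it is a product state iff ad − bc = 0.
Here (a, b, c, d) = (0.6088, 0, 0, -0.7934i): ad − bc = (0.6088)(-0.7934i) − (0)(0) = -0.483i ≠ 0, so the state is entangled.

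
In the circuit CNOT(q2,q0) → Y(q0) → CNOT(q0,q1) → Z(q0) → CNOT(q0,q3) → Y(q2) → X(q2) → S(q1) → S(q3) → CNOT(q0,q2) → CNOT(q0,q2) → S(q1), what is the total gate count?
12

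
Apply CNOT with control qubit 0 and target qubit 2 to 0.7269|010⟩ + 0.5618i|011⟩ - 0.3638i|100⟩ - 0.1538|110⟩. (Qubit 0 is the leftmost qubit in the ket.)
0.7269|010⟩ + 0.5618i|011⟩ - 0.3638i|101⟩ - 0.1538|111⟩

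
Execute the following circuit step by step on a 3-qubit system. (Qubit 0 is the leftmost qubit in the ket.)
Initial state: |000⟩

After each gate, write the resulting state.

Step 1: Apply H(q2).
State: 1/√2|000⟩ + 1/√2|001⟩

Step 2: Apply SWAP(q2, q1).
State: 1/√2|000⟩ + 1/√2|010⟩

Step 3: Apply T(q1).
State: 1/√2|000⟩ + (1/2 + (1/2)i)|010⟩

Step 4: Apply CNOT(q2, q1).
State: 1/√2|000⟩ + (1/2 + (1/2)i)|010⟩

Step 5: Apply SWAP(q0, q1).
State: 1/√2|000⟩ + (1/2 + (1/2)i)|100⟩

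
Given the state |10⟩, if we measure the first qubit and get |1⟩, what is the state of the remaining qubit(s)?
|0⟩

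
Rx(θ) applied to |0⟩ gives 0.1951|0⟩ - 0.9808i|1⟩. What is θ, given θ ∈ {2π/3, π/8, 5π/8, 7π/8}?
7π/8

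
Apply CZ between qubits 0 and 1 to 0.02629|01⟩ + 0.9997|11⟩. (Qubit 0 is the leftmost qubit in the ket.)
0.02629|01⟩ - 0.9997|11⟩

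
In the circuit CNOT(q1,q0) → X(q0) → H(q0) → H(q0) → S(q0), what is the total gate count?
5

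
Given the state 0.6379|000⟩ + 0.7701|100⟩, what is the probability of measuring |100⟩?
0.5931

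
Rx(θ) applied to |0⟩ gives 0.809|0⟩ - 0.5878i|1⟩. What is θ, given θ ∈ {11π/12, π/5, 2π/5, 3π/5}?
2π/5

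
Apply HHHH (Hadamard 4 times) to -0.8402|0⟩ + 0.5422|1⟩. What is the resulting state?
-0.8402|0⟩ + 0.5422|1⟩

H² = I, so an even number of Hadamards cancels: H^4 = I and the state is unchanged.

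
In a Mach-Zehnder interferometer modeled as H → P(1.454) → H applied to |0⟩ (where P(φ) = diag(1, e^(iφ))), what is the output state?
(0.5583 + 0.4966i)|0⟩ + (0.4417 - 0.4966i)|1⟩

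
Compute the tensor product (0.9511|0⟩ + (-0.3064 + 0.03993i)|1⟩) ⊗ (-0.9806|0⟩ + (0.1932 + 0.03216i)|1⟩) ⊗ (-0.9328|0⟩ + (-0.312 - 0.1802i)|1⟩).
0.87|000⟩ + (0.291 + 0.1681i)|001⟩ + (-0.1714 - 0.02853i)|010⟩ + (-0.05182 - 0.04266i)|011⟩ + (-0.2803 + 0.03652i)|100⟩ + (-0.1008 - 0.04193i)|101⟩ + (0.05642 + 0.001996i)|110⟩ + (0.01848 + 0.01157i)|111⟩

amp(|b₁b₂…⟩) = product of the factor amplitudes for bits b₁, b₂, …; only kets whose every factor amplitude is nonzero survive.
|000⟩: (0.9511)(-0.9806)(-0.9328) = 0.87
|001⟩: (0.9511)(-0.9806)(-0.312 - 0.1802i) = (0.291 + 0.1681i)
|010⟩: (0.9511)(0.1932 + 0.03216i)(-0.9328) = (-0.1714 - 0.02853i)
|011⟩: (0.9511)(0.1932 + 0.03216i)(-0.312 - 0.1802i) = (-0.05182 - 0.04266i)
|100⟩: (-0.3064 + 0.03993i)(-0.9806)(-0.9328) = (-0.2803 + 0.03652i)
|101⟩: (-0.3064 + 0.03993i)(-0.9806)(-0.312 - 0.1802i) = (-0.1008 - 0.04193i)
|110⟩: (-0.3064 + 0.03993i)(0.1932 + 0.03216i)(-0.9328) = (0.05642 + 0.001996i)
|111⟩: (-0.3064 + 0.03993i)(0.1932 + 0.03216i)(-0.312 - 0.1802i) = (0.01848 + 0.01157i)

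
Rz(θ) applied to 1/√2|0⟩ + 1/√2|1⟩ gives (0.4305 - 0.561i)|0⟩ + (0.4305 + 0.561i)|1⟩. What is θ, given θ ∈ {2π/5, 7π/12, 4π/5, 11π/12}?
7π/12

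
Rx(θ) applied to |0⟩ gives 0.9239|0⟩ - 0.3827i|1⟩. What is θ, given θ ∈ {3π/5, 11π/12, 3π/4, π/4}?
π/4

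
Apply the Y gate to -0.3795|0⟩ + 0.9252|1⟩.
-0.9252i|0⟩ - 0.3795i|1⟩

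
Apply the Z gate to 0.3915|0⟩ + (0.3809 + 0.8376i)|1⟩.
0.3915|0⟩ + (-0.3809 - 0.8376i)|1⟩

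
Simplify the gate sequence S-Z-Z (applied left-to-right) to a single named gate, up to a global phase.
S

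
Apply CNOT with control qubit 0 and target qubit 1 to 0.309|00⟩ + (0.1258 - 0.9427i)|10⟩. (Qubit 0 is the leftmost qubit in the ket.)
0.309|00⟩ + (0.1258 - 0.9427i)|11⟩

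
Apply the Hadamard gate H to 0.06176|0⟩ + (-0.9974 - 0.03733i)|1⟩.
(-0.6616 - 0.0264i)|0⟩ + (0.7489 + 0.0264i)|1⟩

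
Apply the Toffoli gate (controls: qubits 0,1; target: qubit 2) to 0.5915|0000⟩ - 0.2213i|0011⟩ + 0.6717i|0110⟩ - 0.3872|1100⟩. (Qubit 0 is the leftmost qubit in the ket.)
0.5915|0000⟩ - 0.2213i|0011⟩ + 0.6717i|0110⟩ - 0.3872|1110⟩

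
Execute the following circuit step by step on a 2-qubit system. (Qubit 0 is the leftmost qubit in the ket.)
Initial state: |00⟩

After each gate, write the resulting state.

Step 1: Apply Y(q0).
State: i|10⟩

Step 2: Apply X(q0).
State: i|00⟩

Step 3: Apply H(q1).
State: (1/√2)i|00⟩ + (1/√2)i|01⟩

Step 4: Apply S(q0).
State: (1/√2)i|00⟩ + (1/√2)i|01⟩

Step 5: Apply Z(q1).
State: (1/√2)i|00⟩ - (1/√2)i|01⟩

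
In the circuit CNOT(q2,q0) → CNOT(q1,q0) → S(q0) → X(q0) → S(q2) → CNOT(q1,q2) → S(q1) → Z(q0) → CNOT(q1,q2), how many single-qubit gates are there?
5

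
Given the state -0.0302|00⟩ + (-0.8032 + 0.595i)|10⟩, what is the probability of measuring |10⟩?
0.9992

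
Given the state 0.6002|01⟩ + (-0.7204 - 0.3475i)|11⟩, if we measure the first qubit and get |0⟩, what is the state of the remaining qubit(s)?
|1⟩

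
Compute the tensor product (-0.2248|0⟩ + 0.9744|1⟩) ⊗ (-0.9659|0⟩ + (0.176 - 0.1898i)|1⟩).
0.2171|00⟩ + (-0.03956 + 0.04267i)|01⟩ - 0.9412|10⟩ + (0.1715 - 0.1849i)|11⟩

amp(|b₁b₂…⟩) = product of the factor amplitudes for bits b₁, b₂, …; only kets whose every factor amplitude is nonzero survive.
|00⟩: (-0.2248)(-0.9659) = 0.2171
|01⟩: (-0.2248)(0.176 - 0.1898i) = (-0.03956 + 0.04267i)
|10⟩: (0.9744)(-0.9659) = -0.9412
|11⟩: (0.9744)(0.176 - 0.1898i) = (0.1715 - 0.1849i)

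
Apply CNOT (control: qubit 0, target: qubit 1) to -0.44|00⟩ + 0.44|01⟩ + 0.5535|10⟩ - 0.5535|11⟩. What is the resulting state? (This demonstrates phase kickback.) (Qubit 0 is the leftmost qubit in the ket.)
-0.44|00⟩ + 0.44|01⟩ - 0.5535|10⟩ + 0.5535|11⟩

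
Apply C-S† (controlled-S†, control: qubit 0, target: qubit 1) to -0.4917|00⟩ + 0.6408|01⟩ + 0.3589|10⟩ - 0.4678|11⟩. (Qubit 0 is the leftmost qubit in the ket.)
-0.4917|00⟩ + 0.6408|01⟩ + 0.3589|10⟩ + 0.4678i|11⟩

C-S† leaves the control-|0⟩ kets |00⟩, |01⟩ unchanged and applies S† to qubit 1 on the control-|1⟩ pair (|10⟩, |11⟩).
S† = [[1, 0], [0, -i]].
With a = amp(|10⟩) = 0.3589 and b = amp(|11⟩) = -0.4678:
new amp(|10⟩) = (1)·a = 0.3589
new amp(|11⟩) = (-i)·b = 0.4678i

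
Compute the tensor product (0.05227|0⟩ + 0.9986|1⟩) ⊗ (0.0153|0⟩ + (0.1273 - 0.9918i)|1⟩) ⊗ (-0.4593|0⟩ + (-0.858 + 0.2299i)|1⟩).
-0.0003673|000⟩ + (-0.0006862 + 0.0001839i)|001⟩ + (-0.003056 + 0.02381i)|010⟩ + (0.006209 + 0.04601i)|011⟩ - 0.007017|100⟩ + (-0.01311 + 0.003513i)|101⟩ + (-0.05839 + 0.4549i)|110⟩ + (0.1186 + 0.879i)|111⟩

amp(|b₁b₂…⟩) = product of the factor amplitudes for bits b₁, b₂, …; only kets whose every factor amplitude is nonzero survive.
|000⟩: (0.05227)(0.0153)(-0.4593) = -0.0003673
|001⟩: (0.05227)(0.0153)(-0.858 + 0.2299i) = (-0.0006862 + 0.0001839i)
|010⟩: (0.05227)(0.1273 - 0.9918i)(-0.4593) = (-0.003056 + 0.02381i)
|011⟩: (0.05227)(0.1273 - 0.9918i)(-0.858 + 0.2299i) = (0.006209 + 0.04601i)
|100⟩: (0.9986)(0.0153)(-0.4593) = -0.007017
|101⟩: (0.9986)(0.0153)(-0.858 + 0.2299i) = (-0.01311 + 0.003513i)
|110⟩: (0.9986)(0.1273 - 0.9918i)(-0.4593) = (-0.05839 + 0.4549i)
|111⟩: (0.9986)(0.1273 - 0.9918i)(-0.858 + 0.2299i) = (0.1186 + 0.879i)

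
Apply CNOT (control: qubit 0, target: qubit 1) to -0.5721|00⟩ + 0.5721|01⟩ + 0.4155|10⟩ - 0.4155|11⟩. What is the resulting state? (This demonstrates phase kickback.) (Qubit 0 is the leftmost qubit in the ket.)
-0.5721|00⟩ + 0.5721|01⟩ - 0.4155|10⟩ + 0.4155|11⟩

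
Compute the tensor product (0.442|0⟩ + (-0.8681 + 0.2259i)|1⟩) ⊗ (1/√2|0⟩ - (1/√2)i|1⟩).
0.3125|00⟩ - 0.3125i|01⟩ + (-0.6138 + 0.1597i)|10⟩ + (0.1597 + 0.6138i)|11⟩

amp(|b₁b₂…⟩) = product of the factor amplitudes for bits b₁, b₂, …; only kets whose every factor amplitude is nonzero survive.
|00⟩: (0.442)(1/√2) = 0.3125
|01⟩: (0.442)(-(1/√2)i) = -0.3125i
|10⟩: (-0.8681 + 0.2259i)(1/√2) = (-0.6138 + 0.1597i)
|11⟩: (-0.8681 + 0.2259i)(-(1/√2)i) = (0.1597 + 0.6138i)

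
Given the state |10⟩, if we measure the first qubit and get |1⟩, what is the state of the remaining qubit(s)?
|0⟩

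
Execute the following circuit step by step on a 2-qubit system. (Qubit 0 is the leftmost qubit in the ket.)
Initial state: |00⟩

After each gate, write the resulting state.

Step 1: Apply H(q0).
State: 1/√2|00⟩ + 1/√2|10⟩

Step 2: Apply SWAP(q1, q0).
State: 1/√2|00⟩ + 1/√2|01⟩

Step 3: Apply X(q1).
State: 1/√2|00⟩ + 1/√2|01⟩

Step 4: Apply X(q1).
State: 1/√2|00⟩ + 1/√2|01⟩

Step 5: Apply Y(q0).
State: (1/√2)i|10⟩ + (1/√2)i|11⟩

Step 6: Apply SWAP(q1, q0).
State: (1/√2)i|01⟩ + (1/√2)i|11⟩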